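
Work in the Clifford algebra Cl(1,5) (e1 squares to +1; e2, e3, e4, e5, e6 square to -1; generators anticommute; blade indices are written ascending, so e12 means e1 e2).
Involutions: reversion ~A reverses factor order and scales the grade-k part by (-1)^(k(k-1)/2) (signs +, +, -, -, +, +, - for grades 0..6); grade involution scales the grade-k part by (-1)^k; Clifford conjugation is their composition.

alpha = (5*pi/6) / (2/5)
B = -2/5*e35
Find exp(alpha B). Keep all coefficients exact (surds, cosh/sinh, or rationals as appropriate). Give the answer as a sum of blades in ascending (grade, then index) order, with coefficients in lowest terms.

B^2 = (-2/5)^2*(e35)^2 = 4/25*(-1) = -4/25 (a basis 2-blade squares to minus the product of its generators' squares).
B^2 = -4/25 — B^2 < 0, so the exponential closes trigonometrically: l = 2/5, alpha*l = 5*pi/6, so exp(alpha B) = cos(5*pi/6) + (sin(5*pi/6)/(2/5))*B = -sqrt(3)/2 + (5/4)*B.
Answer: -sqrt(3)/2 - 1/2*e35


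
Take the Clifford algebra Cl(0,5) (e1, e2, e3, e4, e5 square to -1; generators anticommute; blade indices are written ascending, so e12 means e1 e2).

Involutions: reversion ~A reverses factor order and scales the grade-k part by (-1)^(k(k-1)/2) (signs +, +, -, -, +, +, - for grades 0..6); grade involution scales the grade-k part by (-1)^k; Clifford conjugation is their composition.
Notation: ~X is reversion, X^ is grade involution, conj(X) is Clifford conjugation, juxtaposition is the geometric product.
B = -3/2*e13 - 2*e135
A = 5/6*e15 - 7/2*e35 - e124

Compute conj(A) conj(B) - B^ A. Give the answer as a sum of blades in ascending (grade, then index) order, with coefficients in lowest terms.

first term: 7*e1 + 5/3*e3 + 21/4*e15 + 5/4*e35 - 3/2*e234 + 2*e2345
second term: 7*e1 + 5/3*e3 - 21/4*e15 - 5/4*e35 - 3/2*e234 - 2*e2345
Answer: 21/2*e15 + 5/2*e35 + 4*e2345


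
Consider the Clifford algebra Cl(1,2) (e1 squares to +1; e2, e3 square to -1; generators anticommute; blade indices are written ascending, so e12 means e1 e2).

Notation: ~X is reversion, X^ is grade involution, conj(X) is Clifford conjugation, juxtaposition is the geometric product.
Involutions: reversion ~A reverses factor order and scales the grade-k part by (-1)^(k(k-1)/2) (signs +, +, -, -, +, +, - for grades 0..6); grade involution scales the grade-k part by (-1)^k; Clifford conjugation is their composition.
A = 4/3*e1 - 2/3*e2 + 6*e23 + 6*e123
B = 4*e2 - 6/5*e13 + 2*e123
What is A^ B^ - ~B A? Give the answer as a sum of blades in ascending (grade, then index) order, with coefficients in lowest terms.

first term: -28/3 + 12*e1 - 36/5*e2 - 112/5*e3 + 188/15*e12 + 68/3*e13 + 8/3*e23 + 4/5*e123
second term: 44/3 + 12*e1 - 36/5*e2 - 128/5*e3 + 28/15*e12 + 76/3*e13 - 8/3*e23 + 4/5*e123
Answer: -24 + 16/5*e3 + 32/3*e12 - 8/3*e13 + 16/3*e23


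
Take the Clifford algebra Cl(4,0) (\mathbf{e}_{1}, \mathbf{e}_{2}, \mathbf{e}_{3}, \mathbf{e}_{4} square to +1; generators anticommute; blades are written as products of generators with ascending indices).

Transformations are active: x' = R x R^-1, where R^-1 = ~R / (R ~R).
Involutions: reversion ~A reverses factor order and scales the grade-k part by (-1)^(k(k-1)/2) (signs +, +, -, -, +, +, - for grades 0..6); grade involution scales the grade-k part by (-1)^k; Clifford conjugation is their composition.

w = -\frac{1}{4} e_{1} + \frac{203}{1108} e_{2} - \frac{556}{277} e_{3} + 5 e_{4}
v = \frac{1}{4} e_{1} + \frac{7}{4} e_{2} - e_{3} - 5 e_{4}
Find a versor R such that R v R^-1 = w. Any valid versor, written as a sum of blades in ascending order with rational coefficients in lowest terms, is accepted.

A norm check does it: q(v) = q(w) = \frac{233}{8}, hence R = v + w = \frac{1071}{554} e_{2} - \frac{833}{277} e_{3} realises the map — parallel part kept, (v - w)/2 negated, v carried to w.
Answer: \frac{1071}{554} e_{2} - \frac{833}{277} e_{3}


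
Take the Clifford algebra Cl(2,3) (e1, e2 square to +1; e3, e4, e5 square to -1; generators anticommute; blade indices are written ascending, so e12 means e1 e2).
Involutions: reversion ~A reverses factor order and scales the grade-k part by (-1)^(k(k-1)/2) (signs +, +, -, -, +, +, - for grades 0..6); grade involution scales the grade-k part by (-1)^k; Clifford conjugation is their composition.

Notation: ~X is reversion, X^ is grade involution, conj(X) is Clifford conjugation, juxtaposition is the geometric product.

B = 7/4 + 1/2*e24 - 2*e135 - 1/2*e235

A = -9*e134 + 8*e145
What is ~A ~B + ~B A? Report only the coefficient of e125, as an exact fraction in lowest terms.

first term: 16*e34 + 18*e45 + 9/2*e123 + 4*e125 + 63/4*e134 - 14*e145 + 4*e1234 + 9/2*e1245
second term: 16*e34 + 18*e45 + 9/2*e123 + 4*e125 - 63/4*e134 + 14*e145 - 4*e1234 - 9/2*e1245
Answer: 8


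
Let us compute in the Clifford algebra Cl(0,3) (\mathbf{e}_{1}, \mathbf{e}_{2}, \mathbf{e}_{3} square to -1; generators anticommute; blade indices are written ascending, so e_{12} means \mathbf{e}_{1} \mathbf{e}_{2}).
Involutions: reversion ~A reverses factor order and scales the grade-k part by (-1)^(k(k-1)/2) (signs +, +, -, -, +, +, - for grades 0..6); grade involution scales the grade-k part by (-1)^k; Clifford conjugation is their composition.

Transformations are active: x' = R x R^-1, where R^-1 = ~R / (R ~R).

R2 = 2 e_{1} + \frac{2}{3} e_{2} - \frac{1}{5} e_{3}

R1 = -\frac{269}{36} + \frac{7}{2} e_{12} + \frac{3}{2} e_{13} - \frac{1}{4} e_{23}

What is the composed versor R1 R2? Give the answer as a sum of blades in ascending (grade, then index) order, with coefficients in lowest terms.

Distribute over the terms of R2 (each basis-blade product reordered to ascending indices, repeated generators contracted through their squares):
R1 (2 e_{1}) = -\frac{269}{18} e_{1} + 7 e_{2} + 3 e_{3} - \frac{1}{2} e_{123}
R1 (\frac{2}{3} e_{2}) = -\frac{7}{3} e_{1} - \frac{269}{54} e_{2} - \frac{1}{6} e_{3} - e_{123}
R1 (-\frac{1}{5} e_{3}) = \frac{3}{10} e_{1} - \frac{1}{20} e_{2} + \frac{269}{180} e_{3} - \frac{7}{10} e_{123}
Summing the partial products and collecting blades:
Answer: -\frac{764}{45} e_{1} + \frac{1063}{540} e_{2} + \frac{779}{180} e_{3} - \frac{11}{5} e_{123}


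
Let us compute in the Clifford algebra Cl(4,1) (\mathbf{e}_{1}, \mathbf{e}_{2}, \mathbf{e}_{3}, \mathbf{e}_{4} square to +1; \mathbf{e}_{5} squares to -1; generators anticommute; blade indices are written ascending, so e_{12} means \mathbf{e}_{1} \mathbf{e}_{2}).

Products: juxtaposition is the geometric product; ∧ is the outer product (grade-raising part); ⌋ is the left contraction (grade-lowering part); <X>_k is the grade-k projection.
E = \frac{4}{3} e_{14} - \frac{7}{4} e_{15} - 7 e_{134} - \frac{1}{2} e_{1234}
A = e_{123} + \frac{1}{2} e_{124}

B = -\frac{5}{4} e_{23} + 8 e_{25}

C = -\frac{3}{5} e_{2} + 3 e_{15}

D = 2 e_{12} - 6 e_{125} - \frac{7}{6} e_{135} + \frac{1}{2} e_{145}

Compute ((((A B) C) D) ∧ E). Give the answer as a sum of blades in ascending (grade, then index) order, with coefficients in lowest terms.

step 1: \frac{5}{4} e_{1} - \frac{5}{8} e_{134} - 8 e_{135} - 4 e_{145}
step 2: 24 e_{3} + 12 e_{4} + \frac{15}{4} e_{5} - \frac{3}{4} e_{12} - \frac{15}{8} e_{345} + \frac{3}{8} e_{1234} + \frac{24}{5} e_{1235} + \frac{12}{5} e_{1245}
step 3: \frac{3}{2} + \frac{22}{5} e_{2} - \frac{144}{5} e_{3} - \frac{72}{5} e_{4} - \frac{9}{2} e_{5} + \frac{45}{2} e_{12} + \frac{85}{16} e_{13} + \frac{5}{16} e_{14} + 22 e_{15} - \frac{3}{4} e_{34} - \frac{48}{5} e_{35} - \frac{24}{5} e_{45} + 48 e_{123} + 24 e_{124} + \frac{15}{2} e_{125} - \frac{26}{5} e_{234} - \frac{17}{16} e_{235} - \frac{1}{16} e_{245} + \frac{9}{4} e_{345} - \frac{45}{4} e_{1234} - 144 e_{1235} - 72 e_{1245} - 26 e_{1345} - \frac{15}{4} e_{12345}
step 4: 2 e_{14} - \frac{21}{8} e_{15} - \frac{88}{15} e_{124} + \frac{77}{10} e_{125} + \frac{279}{10} e_{134} - \frac{252}{5} e_{135} - \frac{156}{5} e_{145} + \frac{601}{20} e_{1234} - \frac{1391}{80} e_{1345} - \frac{124}{15} e_{12345}
Answer: 2 e_{14} - \frac{21}{8} e_{15} - \frac{88}{15} e_{124} + \frac{77}{10} e_{125} + \frac{279}{10} e_{134} - \frac{252}{5} e_{135} - \frac{156}{5} e_{145} + \frac{601}{20} e_{1234} - \frac{1391}{80} e_{1345} - \frac{124}{15} e_{12345}


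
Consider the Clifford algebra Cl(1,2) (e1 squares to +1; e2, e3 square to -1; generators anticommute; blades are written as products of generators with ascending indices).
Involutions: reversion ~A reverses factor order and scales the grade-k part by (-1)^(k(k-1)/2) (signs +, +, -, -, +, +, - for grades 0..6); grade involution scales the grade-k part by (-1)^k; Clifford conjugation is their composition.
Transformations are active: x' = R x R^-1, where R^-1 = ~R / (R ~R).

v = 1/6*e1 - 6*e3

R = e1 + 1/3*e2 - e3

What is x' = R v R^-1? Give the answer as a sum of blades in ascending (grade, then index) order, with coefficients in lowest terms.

~R = e1 + 1/3*e2 - e3, and R ~R = -1/9, so R^-1 = ~R / (-1/9).
R v = -35/6 - 1/18*e1 e2 - 35/6*e1 e3 - 2*e2 e3
Answer: 629/6*e1 + 35*e2 - 99*e3


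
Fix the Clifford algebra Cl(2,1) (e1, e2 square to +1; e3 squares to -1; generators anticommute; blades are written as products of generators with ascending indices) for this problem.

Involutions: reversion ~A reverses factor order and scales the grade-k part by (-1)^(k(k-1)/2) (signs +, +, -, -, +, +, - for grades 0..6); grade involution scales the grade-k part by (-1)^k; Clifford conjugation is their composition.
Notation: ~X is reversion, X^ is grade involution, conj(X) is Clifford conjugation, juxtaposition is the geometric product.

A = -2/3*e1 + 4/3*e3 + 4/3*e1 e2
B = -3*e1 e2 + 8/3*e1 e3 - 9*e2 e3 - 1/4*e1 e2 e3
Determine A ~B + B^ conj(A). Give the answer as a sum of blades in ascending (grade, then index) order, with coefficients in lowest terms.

first term: -4 - 32/9*e1 + 10*e2 + 13/9*e3 - 1/3*e1 e2 + 12*e1 e3 + 61/18*e2 e3 - 2*e1 e2 e3
second term: -4 + 32/9*e1 - 10*e2 - 13/9*e3 + 1/3*e1 e2 - 12*e1 e3 - 61/18*e2 e3 - 2*e1 e2 e3
Answer: -8 - 4*e1 e2 e3


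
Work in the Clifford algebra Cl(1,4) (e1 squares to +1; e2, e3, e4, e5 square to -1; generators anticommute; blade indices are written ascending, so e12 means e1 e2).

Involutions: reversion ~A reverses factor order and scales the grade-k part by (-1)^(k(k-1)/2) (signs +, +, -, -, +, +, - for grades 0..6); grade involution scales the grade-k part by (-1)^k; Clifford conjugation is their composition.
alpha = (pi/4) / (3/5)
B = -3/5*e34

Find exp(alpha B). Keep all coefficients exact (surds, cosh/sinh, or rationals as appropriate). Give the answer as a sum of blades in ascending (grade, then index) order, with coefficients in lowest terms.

B^2 = (-3/5)^2*(e34)^2 = 9/25*(-1) = -9/25 (a basis 2-blade squares to minus the product of its generators' squares).
B^2 = -9/25 — the series telescopes trigonometrically here: l = 3/5, alpha*l = pi/4, so exp(alpha B) = cos(pi/4) + (sin(pi/4)/(3/5))*B = sqrt(2)/2 + (5*sqrt(2)/6)*B.
Answer: sqrt(2)/2 - sqrt(2)/2*e34


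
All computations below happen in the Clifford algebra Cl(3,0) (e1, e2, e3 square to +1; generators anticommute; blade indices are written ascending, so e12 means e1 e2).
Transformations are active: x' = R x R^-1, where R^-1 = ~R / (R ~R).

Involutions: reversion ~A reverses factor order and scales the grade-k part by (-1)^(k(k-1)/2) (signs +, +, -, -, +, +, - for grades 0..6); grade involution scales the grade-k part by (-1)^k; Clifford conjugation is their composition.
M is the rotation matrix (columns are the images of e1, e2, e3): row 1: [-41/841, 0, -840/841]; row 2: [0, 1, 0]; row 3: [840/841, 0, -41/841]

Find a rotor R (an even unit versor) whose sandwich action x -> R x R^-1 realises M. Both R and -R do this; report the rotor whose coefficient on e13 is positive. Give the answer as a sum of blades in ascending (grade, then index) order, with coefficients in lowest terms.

Method: write R = a + b12*e12 + b13*e13 + b23*e23 with a^2 + b12^2 + b13^2 + b23^2 = 1 (so R^-1 = ~R). Expanding the columns R e_j ~R gives tr M = 4a^2 - 1 and, from the antisymmetric part, M21 - M12 = -4a*b12, M13 - M31 = 4a*b13, M32 - M23 = -4a*b23.
Here tr M = 759/841, so a^2 = (1 + tr M)/4 = 400/841 and a = ±20/29. Taking a = 20/29: M21 - M12 = 0, M13 - M31 = -1680/841, M32 - M23 = 0, giving b12 = 0, b13 = -21/29, b23 = 0, i.e. R = 20/29 - 21/29*e13.
Its e13 coefficient is negative, so report the other preimage -R.
Answer: -20/29 + 21/29*e13. Why the constraint matters: R and -R act identically through the sandwich — M has trace 759/841 either way — so only the sign condition on e13 picks one of the two preimages.


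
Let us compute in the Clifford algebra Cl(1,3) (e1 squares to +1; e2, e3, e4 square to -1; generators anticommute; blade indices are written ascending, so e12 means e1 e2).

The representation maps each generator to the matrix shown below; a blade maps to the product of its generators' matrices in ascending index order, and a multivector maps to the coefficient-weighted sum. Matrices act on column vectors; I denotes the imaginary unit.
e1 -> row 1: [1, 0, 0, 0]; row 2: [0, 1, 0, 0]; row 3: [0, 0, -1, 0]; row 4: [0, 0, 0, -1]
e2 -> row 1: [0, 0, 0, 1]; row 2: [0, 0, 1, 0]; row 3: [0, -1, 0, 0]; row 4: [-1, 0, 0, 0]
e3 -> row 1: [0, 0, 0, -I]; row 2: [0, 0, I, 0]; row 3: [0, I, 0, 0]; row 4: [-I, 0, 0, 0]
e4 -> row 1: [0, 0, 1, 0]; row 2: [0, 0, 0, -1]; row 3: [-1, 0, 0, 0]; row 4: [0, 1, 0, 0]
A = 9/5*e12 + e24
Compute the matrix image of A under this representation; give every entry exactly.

Bivector images (products of the table entries): rho(e12) = rho(e1)rho(e2) = row 1: [0, 0, 0, 1]; row 2: [0, 0, 1, 0]; row 3: [0, 1, 0, 0]; row 4: [1, 0, 0, 0]; rho(e24) = rho(e2)rho(e4) = row 1: [0, 1, 0, 0]; row 2: [-1, 0, 0, 0]; row 3: [0, 0, 0, 1]; row 4: [0, 0, -1, 0].
M = (9/5)*rho(e12) + (1)*rho(e24), summed entrywise:
Answer: row 1: [0, 1, 0, 9/5]; row 2: [-1, 0, 9/5, 0]; row 3: [0, 9/5, 0, 1]; row 4: [9/5, 0, -1, 0]


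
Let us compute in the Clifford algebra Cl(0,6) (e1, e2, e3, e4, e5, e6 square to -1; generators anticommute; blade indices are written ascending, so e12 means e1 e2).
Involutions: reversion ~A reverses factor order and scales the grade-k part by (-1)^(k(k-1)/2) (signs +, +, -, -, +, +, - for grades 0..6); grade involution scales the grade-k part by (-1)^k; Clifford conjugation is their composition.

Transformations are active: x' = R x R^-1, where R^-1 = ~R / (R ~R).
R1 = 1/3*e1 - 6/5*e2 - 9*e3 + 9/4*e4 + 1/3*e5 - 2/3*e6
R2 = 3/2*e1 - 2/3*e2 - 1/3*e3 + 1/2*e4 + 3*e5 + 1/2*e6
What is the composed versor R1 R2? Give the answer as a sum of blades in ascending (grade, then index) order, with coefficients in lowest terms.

Distribute over the terms of R1 (each basis-blade product reordered to ascending indices, repeated generators contracted through their squares):
(1/3*e1) R2 = -1/2 - 2/9*e12 - 1/9*e13 + 1/6*e14 + e15 + 1/6*e16
(-6/5*e2) R2 = -4/5 + 9/5*e12 + 2/5*e23 - 3/5*e24 - 18/5*e25 - 3/5*e26
(-9*e3) R2 = -3 + 27/2*e13 - 6*e23 - 9/2*e34 - 27*e35 - 9/2*e36
(9/4*e4) R2 = -9/8 - 27/8*e14 + 3/2*e24 + 3/4*e34 + 27/4*e45 + 9/8*e46
(1/3*e5) R2 = -1 - 1/2*e15 + 2/9*e25 + 1/9*e35 - 1/6*e45 + 1/6*e56
(-2/3*e6) R2 = 1/3 + e16 - 4/9*e26 - 2/9*e36 + 1/3*e46 + 2*e56
Summing the partial products and collecting blades:
Answer: -731/120 + 71/45*e12 + 241/18*e13 - 77/24*e14 + 1/2*e15 + 7/6*e16 - 28/5*e23 + 9/10*e24 - 152/45*e25 - 47/45*e26 - 15/4*e34 - 242/9*e35 - 85/18*e36 + 79/12*e45 + 35/24*e46 + 13/6*e56


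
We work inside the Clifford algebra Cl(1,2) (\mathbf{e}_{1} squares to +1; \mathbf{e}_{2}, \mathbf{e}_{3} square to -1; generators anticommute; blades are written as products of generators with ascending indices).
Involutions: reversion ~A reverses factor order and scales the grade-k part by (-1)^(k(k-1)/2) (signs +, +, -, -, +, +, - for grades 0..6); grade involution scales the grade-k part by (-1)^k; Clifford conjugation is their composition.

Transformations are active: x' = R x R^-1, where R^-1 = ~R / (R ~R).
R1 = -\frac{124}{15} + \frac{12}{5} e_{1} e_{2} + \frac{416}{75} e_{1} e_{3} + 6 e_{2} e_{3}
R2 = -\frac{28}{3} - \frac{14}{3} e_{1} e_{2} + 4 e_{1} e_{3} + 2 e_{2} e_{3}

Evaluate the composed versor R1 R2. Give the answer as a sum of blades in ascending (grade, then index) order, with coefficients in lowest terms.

Distribute over the terms of R1 (each basis-blade product reordered to ascending indices, repeated generators contracted through their squares):
(-\frac{124}{15}) R2 = \frac{3472}{45} + \frac{1736}{45} e_{1} e_{2} - \frac{496}{15} e_{1} e_{3} - \frac{248}{15} e_{2} e_{3}
(\frac{12}{5} e_{1} e_{2}) R2 = -\frac{56}{5} - \frac{112}{5} e_{1} e_{2} - \frac{24}{5} e_{1} e_{3} - \frac{48}{5} e_{2} e_{3}
(\frac{416}{75} e_{1} e_{3}) R2 = \frac{1664}{75} + \frac{832}{75} e_{1} e_{2} - \frac{11648}{225} e_{1} e_{3} - \frac{5824}{225} e_{2} e_{3}
(6 e_{2} e_{3}) R2 = -12 - 24 e_{1} e_{2} - 28 e_{1} e_{3} - 56 e_{2} e_{3}
Summing the partial products and collecting blades:
Answer: \frac{17132}{225} + \frac{736}{225} e_{1} e_{2} - \frac{26468}{225} e_{1} e_{3} - \frac{24304}{225} e_{2} e_{3}


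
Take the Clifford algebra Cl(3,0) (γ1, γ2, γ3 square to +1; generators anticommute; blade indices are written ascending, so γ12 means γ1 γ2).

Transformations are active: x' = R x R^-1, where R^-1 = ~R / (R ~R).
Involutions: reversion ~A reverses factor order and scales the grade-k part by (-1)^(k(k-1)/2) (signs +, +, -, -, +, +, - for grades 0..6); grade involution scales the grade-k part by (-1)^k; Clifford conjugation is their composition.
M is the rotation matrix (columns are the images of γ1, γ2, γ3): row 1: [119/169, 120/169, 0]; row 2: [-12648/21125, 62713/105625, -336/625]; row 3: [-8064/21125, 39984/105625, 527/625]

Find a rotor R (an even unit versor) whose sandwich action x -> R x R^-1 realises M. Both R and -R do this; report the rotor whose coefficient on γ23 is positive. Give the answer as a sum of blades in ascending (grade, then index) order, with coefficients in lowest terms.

Method: write R = a + b12*γ12 + b13*γ13 + b23*γ23 with a^2 + b12^2 + b13^2 + b23^2 = 1 (so R^-1 = ~R). Expanding the columns R e_j ~R gives tr M = 4a^2 - 1 and, from the antisymmetric part, M21 - M12 = -4a*b12, M13 - M31 = 4a*b13, M32 - M23 = -4a*b23.
Here tr M = 226151/105625, so a^2 = (1 + tr M)/4 = 82944/105625 and a = ±288/325. Taking a = 288/325: M21 - M12 = -27648/21125, M13 - M31 = 8064/21125, M32 - M23 = 96768/105625, giving b12 = 24/65, b13 = 7/65, b23 = -84/325, i.e. R = 288/325 + 24/65*γ12 + 7/65*γ13 - 84/325*γ23.
Its γ23 coefficient is negative, so report the other preimage -R.
Answer: -288/325 - 24/65*γ12 - 7/65*γ13 + 84/325*γ23. Recall the cover is two-to-one: with M of trace 226151/105625, both preimages act alike, and the stated γ23 sign chooses the sheet.


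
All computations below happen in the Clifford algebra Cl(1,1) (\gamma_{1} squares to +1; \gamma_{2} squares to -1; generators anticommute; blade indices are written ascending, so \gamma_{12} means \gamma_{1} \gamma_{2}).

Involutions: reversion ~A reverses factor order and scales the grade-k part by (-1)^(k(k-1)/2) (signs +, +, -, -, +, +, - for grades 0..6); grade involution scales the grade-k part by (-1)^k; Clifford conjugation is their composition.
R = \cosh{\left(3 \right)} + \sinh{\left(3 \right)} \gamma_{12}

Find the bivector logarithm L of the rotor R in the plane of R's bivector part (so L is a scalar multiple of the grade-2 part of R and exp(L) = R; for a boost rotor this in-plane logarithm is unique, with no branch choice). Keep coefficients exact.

The scalar part of R is \cosh{\left(3 \right)}, which fixes the rapidity magnitude through cosh (cosh is even, so it cannot fix the sign — the bivector part carries that); dividing the bivector part by sinh of the rapidity gives the plane, and L = rapidity * plane, where the joint sign ambiguity of (rapidity, plane) cancels in the product.
Concretely: cosh(rapidity) = \cosh{\left(3 \right)} gives rapidity = ±3, and since rapidity/sinh(rapidity) is even the sign is immaterial: L = (rapidity/sinh(rapidity)) * <R>_2 = (\frac{3}{\sinh{\left(3 \right)}}) * <R>_2.
Answer: 3 \gamma_{12}


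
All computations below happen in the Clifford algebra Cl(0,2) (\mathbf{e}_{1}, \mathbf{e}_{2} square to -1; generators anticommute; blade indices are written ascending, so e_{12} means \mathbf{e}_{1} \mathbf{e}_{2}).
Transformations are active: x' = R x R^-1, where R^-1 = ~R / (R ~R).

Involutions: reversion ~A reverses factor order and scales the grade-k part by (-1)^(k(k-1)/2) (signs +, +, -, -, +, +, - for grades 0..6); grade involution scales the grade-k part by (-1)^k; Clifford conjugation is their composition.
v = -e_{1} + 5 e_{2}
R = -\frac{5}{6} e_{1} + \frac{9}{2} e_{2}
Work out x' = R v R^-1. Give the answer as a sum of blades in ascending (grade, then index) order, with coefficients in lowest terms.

~R = -\frac{5}{6} e_{1} + \frac{9}{2} e_{2}, and R ~R = -\frac{377}{18}, so R^-1 = ~R / (-\frac{377}{18}).
R v = -\frac{70}{3} + \frac{1}{3} e_{12}
Answer: -\frac{323}{377} e_{1} + \frac{1895}{377} e_{2}


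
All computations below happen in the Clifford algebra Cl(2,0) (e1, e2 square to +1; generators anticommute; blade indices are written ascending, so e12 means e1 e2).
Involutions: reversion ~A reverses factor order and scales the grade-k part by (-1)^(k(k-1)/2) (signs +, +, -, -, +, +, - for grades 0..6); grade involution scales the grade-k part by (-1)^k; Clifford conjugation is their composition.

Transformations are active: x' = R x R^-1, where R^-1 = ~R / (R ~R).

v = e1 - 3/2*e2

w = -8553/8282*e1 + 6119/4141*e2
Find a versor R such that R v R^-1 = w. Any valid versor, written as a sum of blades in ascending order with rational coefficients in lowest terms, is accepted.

The midline construction: v and w both square to 13/4, so reflecting in their sum -271/8282*e1 - 185/8282*e2 exchanges them.
Answer: -271/8282*e1 - 185/8282*e2


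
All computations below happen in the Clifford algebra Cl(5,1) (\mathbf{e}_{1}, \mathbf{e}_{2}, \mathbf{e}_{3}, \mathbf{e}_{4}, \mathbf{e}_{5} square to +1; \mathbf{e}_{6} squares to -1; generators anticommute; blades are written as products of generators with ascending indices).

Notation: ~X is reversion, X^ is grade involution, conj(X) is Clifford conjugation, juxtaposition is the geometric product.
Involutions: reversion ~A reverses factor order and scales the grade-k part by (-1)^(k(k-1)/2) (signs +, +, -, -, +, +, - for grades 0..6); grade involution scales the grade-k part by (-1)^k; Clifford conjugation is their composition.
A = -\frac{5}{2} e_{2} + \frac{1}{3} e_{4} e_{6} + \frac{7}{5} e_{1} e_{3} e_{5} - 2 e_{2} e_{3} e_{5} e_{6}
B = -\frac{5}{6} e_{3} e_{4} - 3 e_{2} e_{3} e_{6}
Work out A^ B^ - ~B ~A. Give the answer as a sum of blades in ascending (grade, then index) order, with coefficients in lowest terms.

first term: -6 e_{5} + \frac{70}{9} e_{3} e_{6} + \frac{7}{6} e_{1} e_{4} e_{5} - \frac{37}{12} e_{2} e_{3} e_{4} + \frac{21}{5} e_{1} e_{2} e_{5} e_{6} + \frac{5}{3} e_{2} e_{4} e_{5} e_{6}
second term: 6 e_{5} - \frac{70}{9} e_{3} e_{6} + \frac{7}{6} e_{1} e_{4} e_{5} - \frac{37}{12} e_{2} e_{3} e_{4} + \frac{21}{5} e_{1} e_{2} e_{5} e_{6} + \frac{5}{3} e_{2} e_{4} e_{5} e_{6}
Answer: -12 e_{5} + \frac{140}{9} e_{3} e_{6}


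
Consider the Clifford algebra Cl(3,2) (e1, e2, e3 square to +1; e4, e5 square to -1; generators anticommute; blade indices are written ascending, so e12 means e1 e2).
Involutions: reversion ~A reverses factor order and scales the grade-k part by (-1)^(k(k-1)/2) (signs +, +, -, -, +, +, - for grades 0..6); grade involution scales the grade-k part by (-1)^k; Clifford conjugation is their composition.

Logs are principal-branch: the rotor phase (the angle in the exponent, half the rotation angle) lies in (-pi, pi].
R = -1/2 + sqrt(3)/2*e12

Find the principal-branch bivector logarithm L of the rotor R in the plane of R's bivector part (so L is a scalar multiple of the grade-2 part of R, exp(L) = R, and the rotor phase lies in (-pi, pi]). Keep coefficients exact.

The scalar part of R is -1/2, and that scalar determines the rotor phase on the principal branch; recovering the unit plane as bivector-part over sine of the phase gives L = phase * plane.
Concretely: cos(phase) = -1/2 gives phase = ±2*pi/3, and since phase/sin(phase) is even the sign is immaterial: L = (phase/sin(phase)) * <R>_2 = (4*sqrt(3)*pi/9) * <R>_2.
Answer: 2*pi/3*e12


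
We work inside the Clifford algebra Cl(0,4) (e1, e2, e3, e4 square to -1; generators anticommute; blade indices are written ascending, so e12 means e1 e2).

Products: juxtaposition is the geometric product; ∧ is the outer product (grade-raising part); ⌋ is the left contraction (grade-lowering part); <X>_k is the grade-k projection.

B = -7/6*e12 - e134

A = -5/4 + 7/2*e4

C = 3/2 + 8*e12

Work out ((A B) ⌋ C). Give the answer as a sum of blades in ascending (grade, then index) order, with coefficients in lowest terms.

step 1: 35/24*e12 + 7/2*e13 - 49/12*e124 + 5/4*e134
step 2: -35/3
Answer: -35/3


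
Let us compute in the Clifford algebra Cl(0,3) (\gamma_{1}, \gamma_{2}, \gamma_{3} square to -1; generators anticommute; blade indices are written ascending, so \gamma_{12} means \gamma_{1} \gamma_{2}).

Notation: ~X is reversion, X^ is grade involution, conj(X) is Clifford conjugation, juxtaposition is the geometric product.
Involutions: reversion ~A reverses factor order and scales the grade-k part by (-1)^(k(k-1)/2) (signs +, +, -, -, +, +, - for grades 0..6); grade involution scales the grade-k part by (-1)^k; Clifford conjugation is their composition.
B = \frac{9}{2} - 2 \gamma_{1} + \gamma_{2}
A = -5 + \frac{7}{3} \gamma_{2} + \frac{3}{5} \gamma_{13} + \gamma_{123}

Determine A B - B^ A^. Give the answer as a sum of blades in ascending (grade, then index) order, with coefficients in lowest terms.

first term: -\frac{149}{6} + 10 \gamma_{1} + \frac{11}{2} \gamma_{2} - \frac{6}{5} \gamma_{3} + \frac{14}{3} \gamma_{12} + \frac{37}{10} \gamma_{13} + 2 \gamma_{23} + \frac{39}{10} \gamma_{123}
second term: -\frac{149}{6} - 10 \gamma_{1} - \frac{11}{2} \gamma_{2} - \frac{6}{5} \gamma_{3} - \frac{14}{3} \gamma_{12} + \frac{37}{10} \gamma_{13} + 2 \gamma_{23} - \frac{39}{10} \gamma_{123}
Answer: 20 \gamma_{1} + 11 \gamma_{2} + \frac{28}{3} \gamma_{12} + \frac{39}{5} \gamma_{123}


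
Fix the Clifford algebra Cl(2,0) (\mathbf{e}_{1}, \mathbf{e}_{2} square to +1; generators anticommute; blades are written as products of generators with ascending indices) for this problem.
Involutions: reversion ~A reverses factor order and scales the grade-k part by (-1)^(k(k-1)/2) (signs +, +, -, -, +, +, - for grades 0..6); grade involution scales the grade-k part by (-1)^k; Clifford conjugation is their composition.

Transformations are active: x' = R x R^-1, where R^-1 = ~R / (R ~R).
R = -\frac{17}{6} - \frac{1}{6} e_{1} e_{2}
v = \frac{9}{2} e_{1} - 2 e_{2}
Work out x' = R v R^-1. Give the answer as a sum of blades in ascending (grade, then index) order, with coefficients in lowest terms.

~R = -\frac{17}{6} + \frac{1}{6} e_{1} e_{2}, and R ~R = \frac{145}{18}, so R^-1 = ~R / (\frac{145}{18}).
R v = -\frac{149}{12} e_{1} + \frac{77}{12} e_{2}
Answer: \frac{614}{145} e_{1} - \frac{729}{290} e_{2}


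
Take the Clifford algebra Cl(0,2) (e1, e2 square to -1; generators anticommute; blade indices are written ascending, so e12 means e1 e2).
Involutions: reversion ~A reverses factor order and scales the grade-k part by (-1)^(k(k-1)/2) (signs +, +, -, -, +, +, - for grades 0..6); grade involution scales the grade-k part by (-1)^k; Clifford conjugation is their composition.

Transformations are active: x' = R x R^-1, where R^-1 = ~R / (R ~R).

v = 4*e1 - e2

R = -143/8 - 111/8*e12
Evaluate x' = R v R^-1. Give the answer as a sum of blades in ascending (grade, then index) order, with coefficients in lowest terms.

~R = -143/8 + 111/8*e12, and R ~R = 16385/32, so R^-1 = ~R / (16385/32).
R v = -683/8*e1 - 301/8*e2
Answer: 32129/16385*e1 + 59428/16385*e2


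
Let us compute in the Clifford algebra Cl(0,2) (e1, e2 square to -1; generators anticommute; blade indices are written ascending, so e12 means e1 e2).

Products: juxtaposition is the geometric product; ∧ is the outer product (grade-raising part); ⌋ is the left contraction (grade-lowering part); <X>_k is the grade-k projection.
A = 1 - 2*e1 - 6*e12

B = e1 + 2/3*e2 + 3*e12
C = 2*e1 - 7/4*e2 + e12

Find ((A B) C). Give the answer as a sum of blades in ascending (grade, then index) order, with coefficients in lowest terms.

step 1: 20 + 5*e1 + 2/3*e2 + 5/3*e12
step 2: -21/2 + 523/12*e1 - 110/3*e2 + 119/12*e12
Answer: -21/2 + 523/12*e1 - 110/3*e2 + 119/12*e12


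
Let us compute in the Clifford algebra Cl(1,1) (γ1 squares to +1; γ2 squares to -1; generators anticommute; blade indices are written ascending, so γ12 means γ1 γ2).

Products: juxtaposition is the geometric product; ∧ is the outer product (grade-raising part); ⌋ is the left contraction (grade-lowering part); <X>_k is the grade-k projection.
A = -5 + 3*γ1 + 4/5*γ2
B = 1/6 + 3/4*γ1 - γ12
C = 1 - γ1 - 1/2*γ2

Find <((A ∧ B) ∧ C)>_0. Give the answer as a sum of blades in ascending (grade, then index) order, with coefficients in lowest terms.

step 1: -5/6 - 13/4*γ1 + 2/15*γ2 + 22/5*γ12
step 2: -5/6 - 29/12*γ1 + 11/20*γ2 + 739/120*γ12
step 3: -5/6
Answer: -5/6


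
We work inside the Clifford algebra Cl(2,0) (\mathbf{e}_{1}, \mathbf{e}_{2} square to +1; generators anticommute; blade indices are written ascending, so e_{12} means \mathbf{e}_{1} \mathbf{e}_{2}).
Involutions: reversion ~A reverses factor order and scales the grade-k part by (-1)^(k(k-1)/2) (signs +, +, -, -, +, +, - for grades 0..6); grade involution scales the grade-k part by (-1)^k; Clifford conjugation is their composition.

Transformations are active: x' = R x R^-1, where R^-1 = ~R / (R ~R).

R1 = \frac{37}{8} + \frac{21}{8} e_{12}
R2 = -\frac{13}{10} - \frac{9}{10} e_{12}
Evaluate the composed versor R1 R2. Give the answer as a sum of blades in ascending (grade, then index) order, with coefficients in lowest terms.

Distribute over the terms of R1 (each basis-blade product reordered to ascending indices, repeated generators contracted through their squares):
(\frac{37}{8}) R2 = -\frac{481}{80} - \frac{333}{80} e_{12}
(\frac{21}{8} e_{12}) R2 = \frac{189}{80} - \frac{273}{80} e_{12}
Summing the partial products and collecting blades:
Answer: -\frac{73}{20} - \frac{303}{40} e_{12}


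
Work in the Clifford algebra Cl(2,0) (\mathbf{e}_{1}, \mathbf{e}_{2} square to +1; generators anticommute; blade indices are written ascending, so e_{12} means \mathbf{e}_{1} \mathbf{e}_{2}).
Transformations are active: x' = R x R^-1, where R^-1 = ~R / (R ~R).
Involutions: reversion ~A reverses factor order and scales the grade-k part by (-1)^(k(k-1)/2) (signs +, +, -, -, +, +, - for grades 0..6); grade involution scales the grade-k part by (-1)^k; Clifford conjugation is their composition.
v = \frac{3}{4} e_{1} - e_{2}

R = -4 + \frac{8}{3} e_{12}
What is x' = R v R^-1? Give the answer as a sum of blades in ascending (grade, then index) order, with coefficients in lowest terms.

~R = -4 - \frac{8}{3} e_{12}, and R ~R = \frac{208}{9}, so R^-1 = ~R / (\frac{208}{9}).
R v = -\frac{17}{3} e_{1} + 2 e_{2}
Answer: \frac{63}{52} e_{1} + \frac{4}{13} e_{2}


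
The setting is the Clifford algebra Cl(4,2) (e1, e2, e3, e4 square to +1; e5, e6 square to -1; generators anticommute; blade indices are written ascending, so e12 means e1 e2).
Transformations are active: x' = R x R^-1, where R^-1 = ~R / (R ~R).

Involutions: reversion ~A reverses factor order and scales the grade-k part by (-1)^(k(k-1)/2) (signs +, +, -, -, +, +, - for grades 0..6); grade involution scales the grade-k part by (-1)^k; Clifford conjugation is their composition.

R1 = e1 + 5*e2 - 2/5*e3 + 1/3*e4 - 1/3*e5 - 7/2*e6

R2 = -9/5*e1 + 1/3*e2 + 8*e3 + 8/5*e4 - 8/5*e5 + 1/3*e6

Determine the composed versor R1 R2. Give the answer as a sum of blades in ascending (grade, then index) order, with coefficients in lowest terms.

Distribute over the terms of R1 (each basis-blade product reordered to ascending indices, repeated generators contracted through their squares):
(e1) R2 = -9/5 + 1/3*e12 + 8*e13 + 8/5*e14 - 8/5*e15 + 1/3*e16
(5*e2) R2 = 5/3 + 9*e12 + 40*e23 + 8*e24 - 8*e25 + 5/3*e26
(-2/5*e3) R2 = -16/5 - 18/25*e13 + 2/15*e23 - 16/25*e34 + 16/25*e35 - 2/15*e36
(1/3*e4) R2 = 8/15 + 3/5*e14 - 1/9*e24 - 8/3*e34 - 8/15*e45 + 1/9*e46
(-1/3*e5) R2 = -8/15 - 3/5*e15 + 1/9*e25 + 8/3*e35 + 8/15*e45 - 1/9*e56
(-7/2*e6) R2 = 7/6 - 63/10*e16 + 7/6*e26 + 28*e36 + 28/5*e46 - 28/5*e56
Summing the partial products and collecting blades:
Answer: -13/6 + 28/3*e12 + 182/25*e13 + 11/5*e14 - 11/5*e15 - 179/30*e16 + 602/15*e23 + 71/9*e24 - 71/9*e25 + 17/6*e26 - 248/75*e34 + 248/75*e35 + 418/15*e36 + 257/45*e46 - 257/45*e56


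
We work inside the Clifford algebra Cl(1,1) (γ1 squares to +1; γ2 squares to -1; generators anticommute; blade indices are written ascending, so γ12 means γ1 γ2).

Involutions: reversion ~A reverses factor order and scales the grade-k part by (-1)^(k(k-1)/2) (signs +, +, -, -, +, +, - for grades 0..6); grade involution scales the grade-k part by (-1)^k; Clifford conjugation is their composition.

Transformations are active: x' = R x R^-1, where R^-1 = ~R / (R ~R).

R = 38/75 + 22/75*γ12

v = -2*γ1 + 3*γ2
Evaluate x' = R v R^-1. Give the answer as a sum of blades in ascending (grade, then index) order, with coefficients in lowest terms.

~R = 38/75 - 22/75*γ12, and R ~R = 64/375, so R^-1 = ~R / (64/375).
R v = -142/75*γ1 + 158/75*γ2
Answer: -1109/120*γ1 + 1141/120*γ2


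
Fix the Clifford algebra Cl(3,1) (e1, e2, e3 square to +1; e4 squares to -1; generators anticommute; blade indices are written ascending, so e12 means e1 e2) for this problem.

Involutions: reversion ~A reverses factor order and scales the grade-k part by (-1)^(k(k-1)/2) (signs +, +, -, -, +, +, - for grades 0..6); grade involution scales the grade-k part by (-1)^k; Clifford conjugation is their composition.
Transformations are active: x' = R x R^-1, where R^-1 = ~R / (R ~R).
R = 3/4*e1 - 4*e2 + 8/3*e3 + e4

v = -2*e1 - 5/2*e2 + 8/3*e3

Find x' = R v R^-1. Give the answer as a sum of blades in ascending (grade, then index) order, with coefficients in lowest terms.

~R = 3/4*e1 - 4*e2 + 8/3*e3 + e4, and R ~R = 3265/144, so R^-1 = ~R / (3265/144).
R v = 281/18 - 79/8*e12 + 22/3*e13 + 2*e14 - 4*e23 + 5/2*e24 - 8/3*e34
Answer: 9902/3265*e1 - 19643/6530*e2 + 9848/9795*e3 + 4496/3265*e4


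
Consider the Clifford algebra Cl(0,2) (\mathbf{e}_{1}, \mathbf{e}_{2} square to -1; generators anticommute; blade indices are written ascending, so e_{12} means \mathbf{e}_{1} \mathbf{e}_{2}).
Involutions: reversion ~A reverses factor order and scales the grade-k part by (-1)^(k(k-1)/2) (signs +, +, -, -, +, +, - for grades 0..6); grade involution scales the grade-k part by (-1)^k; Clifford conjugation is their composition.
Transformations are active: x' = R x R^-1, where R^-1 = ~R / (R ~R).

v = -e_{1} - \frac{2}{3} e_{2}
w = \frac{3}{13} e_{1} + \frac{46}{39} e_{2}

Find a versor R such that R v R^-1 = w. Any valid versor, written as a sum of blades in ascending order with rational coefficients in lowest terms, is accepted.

Reasoning: v^2 = w^2 = -\frac{13}{9} since conjugation preserves the quadratic form; R = v + w = -\frac{10}{13} e_{1} + \frac{20}{39} e_{2} is then valid when invertible, keeping its own part and reversing (v - w)/2.
Answer: -\frac{10}{13} e_{1} + \frac{20}{39} e_{2}


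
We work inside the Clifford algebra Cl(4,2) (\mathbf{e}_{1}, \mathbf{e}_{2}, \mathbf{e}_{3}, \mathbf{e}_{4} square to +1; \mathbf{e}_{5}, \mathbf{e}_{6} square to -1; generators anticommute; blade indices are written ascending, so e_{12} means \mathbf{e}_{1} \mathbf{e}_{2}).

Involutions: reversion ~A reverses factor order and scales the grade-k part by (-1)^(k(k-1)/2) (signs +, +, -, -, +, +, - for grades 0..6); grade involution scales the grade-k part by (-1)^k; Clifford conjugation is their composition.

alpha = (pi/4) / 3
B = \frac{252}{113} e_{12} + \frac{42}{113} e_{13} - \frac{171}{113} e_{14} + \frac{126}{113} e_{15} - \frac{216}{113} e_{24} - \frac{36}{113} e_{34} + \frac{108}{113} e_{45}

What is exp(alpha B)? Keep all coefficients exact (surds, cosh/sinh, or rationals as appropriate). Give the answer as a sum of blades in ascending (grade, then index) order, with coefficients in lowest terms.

B^2 term by term: the squares give (\frac{252}{113})^2*(e_{12})^2 + (\frac{42}{113})^2*(e_{13})^2 + (-\frac{171}{113})^2*(e_{14})^2 + (\frac{126}{113})^2*(e_{15})^2 + (-\frac{216}{113})^2*(e_{24})^2 + (-\frac{36}{113})^2*(e_{34})^2 + (\frac{108}{113})^2*(e_{45})^2 = \frac{63504}{12769}*(-1) + \frac{1764}{12769}*(-1) + \frac{29241}{12769}*(-1) + \frac{15876}{12769}*(+1) + \frac{46656}{12769}*(-1) + \frac{1296}{12769}*(-1) + \frac{11664}{12769}*(+1) = -9 (each basis 2-blade squares to minus the product of its generators' squares); cross terms between blades sharing an index anticommute and cancel; the commuting (index-disjoint) pairs give grade-4 terms 2*c*c'*(blade product), which cancel blade by blade — e_{1234}: -\frac{18144}{12769} + \frac{18144}{12769} = 0; e_{1245}: \frac{54432}{12769} - \frac{54432}{12769} = 0; e_{1345}: \frac{9072}{12769} - \frac{9072}{12769} = 0 — confirming B is simple. So B^2 = -9.
B^2 = -9 — the negative square puts this in the circular regime; l = 3, alpha*l = \frac{\pi}{4}, so exp(alpha B) = cos(\frac{\pi}{4}) + (sin(\frac{\pi}{4})/3)*B = \frac{\sqrt{2}}{2} + (\frac{\sqrt{2}}{6})*B.
Answer: \frac{\sqrt{2}}{2} + \frac{42 \sqrt{2}}{113} e_{12} + \frac{7 \sqrt{2}}{113} e_{13} - \frac{57 \sqrt{2}}{226} e_{14} + \frac{21 \sqrt{2}}{113} e_{15} - \frac{36 \sqrt{2}}{113} e_{24} - \frac{6 \sqrt{2}}{113} e_{34} + \frac{18 \sqrt{2}}{113} e_{45}


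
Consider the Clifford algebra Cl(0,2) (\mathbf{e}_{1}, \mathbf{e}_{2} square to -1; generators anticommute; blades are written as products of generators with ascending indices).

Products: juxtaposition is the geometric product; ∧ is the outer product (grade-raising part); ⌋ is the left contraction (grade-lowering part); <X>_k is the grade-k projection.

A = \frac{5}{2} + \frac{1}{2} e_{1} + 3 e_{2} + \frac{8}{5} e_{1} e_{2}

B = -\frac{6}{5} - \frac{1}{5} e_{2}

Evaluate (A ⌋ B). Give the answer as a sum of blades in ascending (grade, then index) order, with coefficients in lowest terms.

step 1: -\frac{12}{5} - \frac{1}{2} e_{2}
Answer: -\frac{12}{5} - \frac{1}{2} e_{2}


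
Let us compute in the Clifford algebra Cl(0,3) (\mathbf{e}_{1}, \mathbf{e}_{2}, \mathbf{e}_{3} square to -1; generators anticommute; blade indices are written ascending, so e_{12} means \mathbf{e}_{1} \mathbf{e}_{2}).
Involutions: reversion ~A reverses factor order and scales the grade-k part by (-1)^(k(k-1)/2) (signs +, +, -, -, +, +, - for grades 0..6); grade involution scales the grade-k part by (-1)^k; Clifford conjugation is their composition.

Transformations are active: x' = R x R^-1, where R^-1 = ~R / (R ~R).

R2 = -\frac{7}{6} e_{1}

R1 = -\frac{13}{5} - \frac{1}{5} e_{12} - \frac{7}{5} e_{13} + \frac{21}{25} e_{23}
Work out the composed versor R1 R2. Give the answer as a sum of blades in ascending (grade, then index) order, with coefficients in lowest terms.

Distribute over the terms of R2 (each basis-blade product reordered to ascending indices, repeated generators contracted through their squares):
R1 (-\frac{7}{6} e_{1}) = \frac{91}{30} e_{1} + \frac{7}{30} e_{2} + \frac{49}{30} e_{3} - \frac{49}{50} e_{123}
Answer: \frac{91}{30} e_{1} + \frac{7}{30} e_{2} + \frac{49}{30} e_{3} - \frac{49}{50} e_{123}


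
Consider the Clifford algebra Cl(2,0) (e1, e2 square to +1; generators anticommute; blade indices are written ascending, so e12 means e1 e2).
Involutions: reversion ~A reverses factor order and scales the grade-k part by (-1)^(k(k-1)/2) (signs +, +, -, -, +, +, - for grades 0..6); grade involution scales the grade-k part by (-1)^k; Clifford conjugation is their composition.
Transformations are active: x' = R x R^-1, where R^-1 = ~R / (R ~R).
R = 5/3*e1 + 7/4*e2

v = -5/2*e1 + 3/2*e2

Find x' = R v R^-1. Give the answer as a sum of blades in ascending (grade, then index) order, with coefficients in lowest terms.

~R = 5/3*e1 + 7/4*e2, and R ~R = 841/144, so R^-1 = ~R / (841/144).
R v = -37/24 + 55/8*e12
Answer: 2725/1682*e1 - 4077/1682*e2
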